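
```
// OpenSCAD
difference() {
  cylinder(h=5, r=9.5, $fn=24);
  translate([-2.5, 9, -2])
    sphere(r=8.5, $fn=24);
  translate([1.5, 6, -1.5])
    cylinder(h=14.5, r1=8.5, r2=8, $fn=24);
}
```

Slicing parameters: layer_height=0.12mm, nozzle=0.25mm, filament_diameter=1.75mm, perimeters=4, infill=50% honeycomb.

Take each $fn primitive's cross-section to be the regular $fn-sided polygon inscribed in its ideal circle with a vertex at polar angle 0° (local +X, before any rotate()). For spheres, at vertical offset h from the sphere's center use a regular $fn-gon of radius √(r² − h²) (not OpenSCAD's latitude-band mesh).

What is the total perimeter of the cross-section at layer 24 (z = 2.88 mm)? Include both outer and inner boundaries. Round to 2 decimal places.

60.04 mm

At z = 2.88 mm: the r=9.5 cylinder gives a regular 24-gon of circumradius 9.5 (constant along its height) (perimeter = 2·24·9.500·sin(180°/24) = 59.52 mm); the sphere at (-2.5, 9): section is a regular 24-gon, circumradius = √(r²−h²) = √(8.5²−4.88²) = 6.960 (perimeter = 2·24·6.960·sin(180°/24) = 43.60 mm); the cone at (1.5, 6) (r1=8.5→r2=8) has section circumradius 8.349 here — a regular 24-gon (perimeter = 2·24·8.349·sin(180°/24) = 52.31 mm); Subtracting the remaining from the first: starting from the r=9.5 cylinder, the r=8.5 sphere at (-2.5, 9) partially overlaps it — only the 64.69 mm² overlap (of its 150.43 mm²) is removed, clipping the outline; the cone at (1.5, 6) partially overlaps it — only the 76.59 mm² overlap (of its 216.49 mm²) is removed, clipping the outline — boundary = 60.04 mm. Overall, the cross-section is a single solid region. Total boundary length (outer) = 60.04 mm.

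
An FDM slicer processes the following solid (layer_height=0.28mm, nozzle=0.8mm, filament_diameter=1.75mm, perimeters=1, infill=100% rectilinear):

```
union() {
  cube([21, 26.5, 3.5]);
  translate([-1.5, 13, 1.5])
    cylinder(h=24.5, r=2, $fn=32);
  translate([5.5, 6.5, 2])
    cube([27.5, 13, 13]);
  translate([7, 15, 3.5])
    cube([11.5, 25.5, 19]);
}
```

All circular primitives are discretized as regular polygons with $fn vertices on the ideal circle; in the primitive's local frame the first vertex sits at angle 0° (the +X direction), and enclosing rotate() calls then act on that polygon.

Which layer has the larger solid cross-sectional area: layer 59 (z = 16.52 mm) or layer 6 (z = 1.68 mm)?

Layer 59 (z = 16.52): the cube does not reach this height (z outside [0, 3.5]); the cylinder at (-1.5, 13): section is a regular 32-gon, circumradius r=2 (area = (32/2)·2.000²·sin(360°/32) = 12.49 mm²); the cube at (5.5, 6.5) is not intersected at this z (z outside [2, 15]); the 11.5×25.5 cube at (7, 15) contributes its full rectangle (area 293.25 mm²); Merging all regions: the 2 present regions are separate (no shared area or edge), so areas and boundary lengths simply add and each stays a separate island — area = 305.74 mm². So its area = 305.74 mm². Layer 6 (z = 1.68): the 21×26.5 cube contributes its full rectangle (area 556.50 mm²); the cylinder at (-1.5, 13): section is a regular 32-gon, circumradius r=2 (area = (32/2)·2.000²·sin(360°/32) = 12.49 mm²); the cube at (5.5, 6.5) is not intersected at this z (z outside [2, 15]); the cube at (7, 15) does not reach this height (z outside [3.5, 22.5]); Merging all regions: the regions partially overlap — summed areas 568.99 mm² minus the doubly-counted overlap 0.89 mm² gives 568.10 mm² — area = 568.10 mm². So its area = 568.10 mm². Layer 6 is larger (568.10 vs 305.74 mm²).

layer 6 (z = 1.68 mm)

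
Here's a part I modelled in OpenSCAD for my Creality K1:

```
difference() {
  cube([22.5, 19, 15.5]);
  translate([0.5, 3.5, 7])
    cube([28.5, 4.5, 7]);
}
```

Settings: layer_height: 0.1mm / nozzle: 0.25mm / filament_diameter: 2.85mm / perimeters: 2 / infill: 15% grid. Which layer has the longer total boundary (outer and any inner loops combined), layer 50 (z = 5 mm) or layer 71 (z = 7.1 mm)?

layer 71 (z = 7.1 mm)

Layer 50 (z = 5): the cube (footprint 22.5×19) is included at this height (perimeter 83.00 mm); the cube at (0.5, 3.5) is absent (z outside [7, 14]); Subtracting the remaining from the first: none of the subtracted shapes is present at this height, so the 22.5×19 cube is unchanged — boundary = 83.00 mm. So its perimeter = 83.00 mm. Layer 71 (z = 7.1): the 22.5×19 cube contributes its full rectangle (perimeter 83.00 mm); the cube at (0.5, 3.5) is present — its section is the full 28.5×4.5 rectangle (perimeter 66.00 mm); After the difference (first − rest): starting from the 22.5×19 cube, the 28.5×4.5 cube at (0.5, 3.5) partially overlaps it — only the 99.00 mm² overlap (of its 128.25 mm²) is removed, clipping the outline — boundary = 127.00 mm. So its perimeter = 127.00 mm. Layer 71 is larger (127.00 vs 83.00 mm).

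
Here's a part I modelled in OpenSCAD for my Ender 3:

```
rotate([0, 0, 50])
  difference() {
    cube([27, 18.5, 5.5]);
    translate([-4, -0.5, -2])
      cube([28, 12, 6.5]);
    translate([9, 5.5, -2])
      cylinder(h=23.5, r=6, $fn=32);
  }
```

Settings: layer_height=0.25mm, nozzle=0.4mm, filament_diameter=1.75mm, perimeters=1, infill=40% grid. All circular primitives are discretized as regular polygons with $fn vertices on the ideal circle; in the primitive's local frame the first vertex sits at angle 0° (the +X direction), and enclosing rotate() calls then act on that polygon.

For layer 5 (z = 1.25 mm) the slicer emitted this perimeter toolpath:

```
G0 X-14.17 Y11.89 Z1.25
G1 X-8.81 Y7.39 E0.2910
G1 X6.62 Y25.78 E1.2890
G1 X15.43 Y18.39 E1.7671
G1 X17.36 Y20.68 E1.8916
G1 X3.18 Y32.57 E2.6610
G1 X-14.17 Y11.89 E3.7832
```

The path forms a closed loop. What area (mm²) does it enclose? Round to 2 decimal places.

Apply the shoelace formula to the sequence of (X, Y) vertices; enclosed area = 223.38 mm².

223.38 mm²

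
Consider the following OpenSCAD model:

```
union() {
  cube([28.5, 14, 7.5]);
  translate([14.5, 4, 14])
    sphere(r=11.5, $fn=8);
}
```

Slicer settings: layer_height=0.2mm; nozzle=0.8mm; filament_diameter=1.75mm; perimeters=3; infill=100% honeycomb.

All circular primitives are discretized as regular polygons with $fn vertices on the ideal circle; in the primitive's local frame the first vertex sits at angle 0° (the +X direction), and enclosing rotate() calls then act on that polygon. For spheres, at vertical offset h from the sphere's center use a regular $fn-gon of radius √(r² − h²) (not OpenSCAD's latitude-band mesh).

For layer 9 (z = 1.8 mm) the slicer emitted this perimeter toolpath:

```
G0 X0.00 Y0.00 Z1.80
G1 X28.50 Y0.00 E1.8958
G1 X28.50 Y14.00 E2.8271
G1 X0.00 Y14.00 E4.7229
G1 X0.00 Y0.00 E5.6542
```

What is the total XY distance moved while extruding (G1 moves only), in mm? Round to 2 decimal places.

85.00 mm

Sum the Euclidean lengths of each G1 segment: total = 85.00 mm.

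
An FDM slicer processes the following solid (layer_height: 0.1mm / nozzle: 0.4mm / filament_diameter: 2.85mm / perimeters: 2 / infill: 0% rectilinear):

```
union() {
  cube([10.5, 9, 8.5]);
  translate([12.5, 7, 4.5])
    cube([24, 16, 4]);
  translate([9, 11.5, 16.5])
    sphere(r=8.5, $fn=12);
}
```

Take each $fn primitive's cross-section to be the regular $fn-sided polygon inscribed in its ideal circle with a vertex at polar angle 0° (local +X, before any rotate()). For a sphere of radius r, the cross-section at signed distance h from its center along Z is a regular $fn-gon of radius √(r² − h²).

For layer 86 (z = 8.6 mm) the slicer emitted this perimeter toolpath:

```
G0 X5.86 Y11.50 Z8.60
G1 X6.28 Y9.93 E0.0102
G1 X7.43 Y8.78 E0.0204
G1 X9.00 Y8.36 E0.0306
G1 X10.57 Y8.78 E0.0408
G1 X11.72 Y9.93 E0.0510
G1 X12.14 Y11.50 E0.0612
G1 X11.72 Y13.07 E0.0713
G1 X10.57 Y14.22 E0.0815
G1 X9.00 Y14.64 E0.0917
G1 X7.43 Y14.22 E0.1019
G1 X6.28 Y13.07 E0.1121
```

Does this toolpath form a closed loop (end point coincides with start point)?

no

Start point (G0): (5.86, 11.50). End point (last G1): the path does not return to the start — open.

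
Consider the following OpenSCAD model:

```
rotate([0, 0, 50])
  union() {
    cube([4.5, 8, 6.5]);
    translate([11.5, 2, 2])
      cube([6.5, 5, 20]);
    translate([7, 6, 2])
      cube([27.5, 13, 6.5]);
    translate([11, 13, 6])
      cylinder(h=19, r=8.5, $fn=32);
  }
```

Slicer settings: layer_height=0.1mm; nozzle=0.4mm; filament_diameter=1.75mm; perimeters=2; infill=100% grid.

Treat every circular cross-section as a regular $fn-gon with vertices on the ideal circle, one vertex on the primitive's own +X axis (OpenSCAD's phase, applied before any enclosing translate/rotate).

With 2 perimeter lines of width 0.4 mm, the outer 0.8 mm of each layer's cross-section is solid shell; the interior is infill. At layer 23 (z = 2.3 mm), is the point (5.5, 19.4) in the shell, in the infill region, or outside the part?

infill

At z = 2.3 mm: the cube (footprint 4.5×8) is included at this height; the cube at (11.5, 2) is present — its section is the full 6.5×5 rectangle; the 27.5×13 cube at (7, 6) contributes its full rectangle; the cylinder at (11, 13) is absent (z outside [6, 25]); Taking the union: the regions partially overlap (shared area 6.50 mm²), so overlapping operands fuse into one piece — 2 connected regions; (whole slice rotated 50° about Z — lengths, areas and connectivity unchanged). Overall, the cross-section has 2 separate islands. Undo the 50° rotation: the query point maps to (18.397, 8.257) in the un-rotated model frame. The nearest boundary edge runs (34.50, 6.00)→(18.00, 6.00); distance from the point to it = 2.26 mm. (Shell/infill is judged within the island containing the point — the largest one.) The point is inside the cross-section and 2.26 mm from the nearest boundary — more than the 0.8 mm shell width (2 × 0.4), so it's in the infill interior.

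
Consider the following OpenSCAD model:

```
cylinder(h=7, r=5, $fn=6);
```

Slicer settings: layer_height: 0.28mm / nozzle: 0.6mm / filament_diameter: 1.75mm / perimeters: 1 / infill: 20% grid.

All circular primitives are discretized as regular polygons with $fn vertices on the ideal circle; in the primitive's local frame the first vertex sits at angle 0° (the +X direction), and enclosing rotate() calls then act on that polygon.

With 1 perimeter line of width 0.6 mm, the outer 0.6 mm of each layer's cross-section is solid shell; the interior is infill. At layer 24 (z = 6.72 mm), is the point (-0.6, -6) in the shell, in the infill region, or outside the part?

At z = 6.72 mm: the r=5 cylinder gives a regular 6-gon of circumradius 5 (constant along its height). Overall, the cross-section is a single solid region. The nearest boundary edge runs (-2.50, -4.33)→(2.50, -4.33); distance from the point to it = 1.67 mm. The point is not inside any of the regions above, so it lies outside the cross-section (1.67 mm from the nearest boundary).

outside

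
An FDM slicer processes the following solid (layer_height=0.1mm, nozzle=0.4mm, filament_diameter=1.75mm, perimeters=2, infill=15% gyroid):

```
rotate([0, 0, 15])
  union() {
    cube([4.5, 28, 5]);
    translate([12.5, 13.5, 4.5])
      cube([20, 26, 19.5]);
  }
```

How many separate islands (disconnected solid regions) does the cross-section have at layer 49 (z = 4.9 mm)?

At z = 4.9 mm: the cube is present — its section is the full 4.5×28 rectangle; the 20×26 cube at (12.5, 13.5) contributes its full rectangle; Merging all regions: the 2 present regions are separate (no shared area or edge), so areas and boundary lengths simply add and each stays a separate island — 2 connected regions; (whole slice rotated 15° about Z — lengths, areas and connectivity unchanged). Overall, the cross-section has 2 separate islands. Island count = 2.

2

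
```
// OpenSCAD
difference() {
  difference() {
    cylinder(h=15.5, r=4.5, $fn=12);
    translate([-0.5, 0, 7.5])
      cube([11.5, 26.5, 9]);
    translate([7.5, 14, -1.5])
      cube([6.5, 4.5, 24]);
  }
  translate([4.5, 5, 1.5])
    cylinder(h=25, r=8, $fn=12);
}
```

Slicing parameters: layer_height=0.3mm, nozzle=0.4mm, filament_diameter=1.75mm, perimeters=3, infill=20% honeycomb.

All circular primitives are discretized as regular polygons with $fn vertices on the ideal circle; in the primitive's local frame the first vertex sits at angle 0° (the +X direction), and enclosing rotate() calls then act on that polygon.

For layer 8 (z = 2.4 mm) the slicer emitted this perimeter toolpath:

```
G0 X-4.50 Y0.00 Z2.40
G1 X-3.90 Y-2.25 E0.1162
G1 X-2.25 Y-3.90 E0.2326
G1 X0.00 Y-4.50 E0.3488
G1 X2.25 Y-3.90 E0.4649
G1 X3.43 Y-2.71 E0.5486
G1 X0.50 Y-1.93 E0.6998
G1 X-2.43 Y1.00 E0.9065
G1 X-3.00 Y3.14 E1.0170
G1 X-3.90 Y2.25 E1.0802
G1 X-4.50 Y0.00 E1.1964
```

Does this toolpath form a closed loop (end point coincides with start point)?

yes

Start point (G0): (-4.50, 0.00). End point (last G1): the path returns to the start — closed.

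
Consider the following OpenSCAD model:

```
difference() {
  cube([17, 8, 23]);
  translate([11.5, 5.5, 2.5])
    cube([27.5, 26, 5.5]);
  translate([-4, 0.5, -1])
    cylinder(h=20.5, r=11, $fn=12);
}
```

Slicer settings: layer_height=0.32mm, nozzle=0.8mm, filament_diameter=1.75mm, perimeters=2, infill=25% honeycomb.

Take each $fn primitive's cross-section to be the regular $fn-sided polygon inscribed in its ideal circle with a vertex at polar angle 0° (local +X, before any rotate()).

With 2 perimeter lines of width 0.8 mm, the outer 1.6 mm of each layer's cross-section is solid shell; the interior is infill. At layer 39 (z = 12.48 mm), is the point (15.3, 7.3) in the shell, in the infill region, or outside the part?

At z = 12.48 mm: the 17×8 cube contributes its full rectangle; the cube at (11.5, 5.5) is absent (z outside [2.5, 8]); the r=11 cylinder at (-4, 0.5) gives a regular 12-gon of circumradius 11 (constant along its height); After the difference (first − rest): starting from the 17×8 cube, the r=11 cylinder at (-4, 0.5) partially overlaps it — only the 46.97 mm² overlap (of its 363.00 mm²) is removed, clipping the outline — 1 connected region. Overall, the cross-section is a single solid region. The nearest boundary edge runs (3.53, 8.00)→(17.00, 8.00); distance from the point to it = 0.70 mm. The point is inside the cross-section, 0.70 mm from the nearest boundary — within the 1.6 mm shell band (2 × 0.8).

shell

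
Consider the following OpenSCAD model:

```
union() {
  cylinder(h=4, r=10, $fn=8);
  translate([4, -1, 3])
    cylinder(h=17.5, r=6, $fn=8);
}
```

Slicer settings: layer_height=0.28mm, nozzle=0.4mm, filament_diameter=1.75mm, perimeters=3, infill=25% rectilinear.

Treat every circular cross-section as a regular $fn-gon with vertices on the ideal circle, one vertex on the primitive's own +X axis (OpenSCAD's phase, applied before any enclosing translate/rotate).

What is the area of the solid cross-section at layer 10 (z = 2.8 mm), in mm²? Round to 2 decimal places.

At z = 2.8 mm: the cylinder: section is a regular 8-gon, circumradius r=10 (area = (8/2)·10.000²·sin(360°/8) = 282.84 mm²); the cylinder at (4, -1) is absent (z outside [3, 20.5]); Merging all regions: only the r=10 cylinder is present, so the union is just that shape — area = 282.84 mm². Overall, the cross-section is a single solid region. Net area = 282.84 mm².

282.84 mm²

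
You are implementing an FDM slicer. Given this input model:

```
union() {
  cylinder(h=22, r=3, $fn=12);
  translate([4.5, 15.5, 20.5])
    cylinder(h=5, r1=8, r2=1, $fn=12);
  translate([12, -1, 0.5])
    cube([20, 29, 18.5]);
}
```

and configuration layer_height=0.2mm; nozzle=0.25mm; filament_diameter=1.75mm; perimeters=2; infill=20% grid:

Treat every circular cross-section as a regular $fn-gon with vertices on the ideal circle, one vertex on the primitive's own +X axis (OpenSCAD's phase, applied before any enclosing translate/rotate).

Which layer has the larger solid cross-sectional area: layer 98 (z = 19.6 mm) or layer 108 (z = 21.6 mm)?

Layer 98 (z = 19.6): the cylinder: section is a regular 12-gon, circumradius r=3 (area = (12/2)·3.000²·sin(360°/12) = 27.00 mm²); the cone at (4.5, 15.5) is absent (z outside [20.5, 25.5]); the cube at (12, -1) does not reach this height (z outside [0.5, 19]); Taking the union: only the r=3 cylinder is present, so the union is just that shape — area = 27.00 mm². So its area = 27.00 mm². Layer 108 (z = 21.6): the r=3 cylinder contributes a regular 12-gon of circumradius 3 (area = (12/2)·3.000²·sin(360°/12) = 27.00 mm²); the cone at (4.5, 15.5) (r1=8→r2=1) has section circumradius 6.460 here — a regular 12-gon (area = (12/2)·6.460²·sin(360°/12) = 125.19 mm²); the cube at (12, -1) does not reach this height (z outside [0.5, 19]); Taking the union: the 2 present regions are separate (no shared area or edge), so areas and boundary lengths simply add and each stays a separate island — area = 152.19 mm². So its area = 152.19 mm². Layer 108 is larger (152.19 vs 27.00 mm²).

layer 108 (z = 21.6 mm)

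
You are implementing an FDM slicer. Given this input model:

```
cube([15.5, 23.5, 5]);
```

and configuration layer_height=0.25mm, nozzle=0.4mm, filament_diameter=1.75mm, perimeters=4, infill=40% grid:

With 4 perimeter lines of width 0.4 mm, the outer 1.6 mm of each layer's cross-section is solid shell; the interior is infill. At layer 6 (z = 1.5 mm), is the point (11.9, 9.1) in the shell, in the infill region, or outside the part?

infill

At z = 1.5 mm: the cube is present — its section is the full 15.5×23.5 rectangle. Overall, the cross-section is a single solid region. The nearest boundary edge runs (15.50, 0.00)→(15.50, 23.50); distance from the point to it = 3.60 mm. The point is inside the cross-section and 3.60 mm from the nearest boundary — more than the 1.6 mm shell width (4 × 0.4), so it's in the infill interior.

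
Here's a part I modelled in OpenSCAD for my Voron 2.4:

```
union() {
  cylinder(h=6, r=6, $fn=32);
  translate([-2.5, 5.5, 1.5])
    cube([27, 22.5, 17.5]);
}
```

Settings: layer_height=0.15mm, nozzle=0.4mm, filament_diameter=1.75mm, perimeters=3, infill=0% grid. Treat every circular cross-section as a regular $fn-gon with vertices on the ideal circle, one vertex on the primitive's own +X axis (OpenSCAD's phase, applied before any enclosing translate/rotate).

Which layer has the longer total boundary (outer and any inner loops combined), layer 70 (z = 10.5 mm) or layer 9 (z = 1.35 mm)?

layer 70 (z = 10.5 mm)

Layer 70 (z = 10.5): the cylinder is not intersected at this z (z outside [0, 6]); the 27×22.5 cube at (-2.5, 5.5) contributes its full rectangle (perimeter 99.00 mm); Merging all regions: only the 27×22.5 cube at (-2.5, 5.5) is present, so the union is just that shape — boundary = 99.00 mm. So its perimeter = 99.00 mm. Layer 9 (z = 1.35): the r=6 cylinder contributes a regular 32-gon of circumradius 6 (perimeter = 2·32·6.000·sin(180°/32) = 37.64 mm); the cube at (-2.5, 5.5) is absent (z outside [1.5, 19]); Combining (union): only the r=6 cylinder is present, so the union is just that shape — boundary = 37.64 mm. So its perimeter = 37.64 mm. Layer 70 is larger (99.00 vs 37.64 mm).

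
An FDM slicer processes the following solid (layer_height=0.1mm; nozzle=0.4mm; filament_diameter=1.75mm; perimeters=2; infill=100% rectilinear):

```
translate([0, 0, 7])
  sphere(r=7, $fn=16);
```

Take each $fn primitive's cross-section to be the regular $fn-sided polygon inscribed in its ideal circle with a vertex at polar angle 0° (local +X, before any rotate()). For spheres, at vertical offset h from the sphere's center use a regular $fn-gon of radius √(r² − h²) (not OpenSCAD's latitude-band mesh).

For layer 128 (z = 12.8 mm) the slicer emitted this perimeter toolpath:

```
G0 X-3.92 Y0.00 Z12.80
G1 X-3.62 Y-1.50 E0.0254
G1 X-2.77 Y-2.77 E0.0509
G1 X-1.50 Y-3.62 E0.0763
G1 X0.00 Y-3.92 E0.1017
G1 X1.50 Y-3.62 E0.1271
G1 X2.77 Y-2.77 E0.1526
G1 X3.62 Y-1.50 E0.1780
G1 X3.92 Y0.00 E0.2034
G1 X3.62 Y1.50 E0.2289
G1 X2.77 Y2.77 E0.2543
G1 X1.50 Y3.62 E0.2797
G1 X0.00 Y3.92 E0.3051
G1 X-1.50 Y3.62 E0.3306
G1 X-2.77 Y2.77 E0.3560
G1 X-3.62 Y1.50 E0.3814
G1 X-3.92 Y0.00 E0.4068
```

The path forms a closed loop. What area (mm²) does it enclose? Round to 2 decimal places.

Apply the shoelace formula to the sequence of (X, Y) vertices; enclosed area = 47.01 mm².

47.01 mm²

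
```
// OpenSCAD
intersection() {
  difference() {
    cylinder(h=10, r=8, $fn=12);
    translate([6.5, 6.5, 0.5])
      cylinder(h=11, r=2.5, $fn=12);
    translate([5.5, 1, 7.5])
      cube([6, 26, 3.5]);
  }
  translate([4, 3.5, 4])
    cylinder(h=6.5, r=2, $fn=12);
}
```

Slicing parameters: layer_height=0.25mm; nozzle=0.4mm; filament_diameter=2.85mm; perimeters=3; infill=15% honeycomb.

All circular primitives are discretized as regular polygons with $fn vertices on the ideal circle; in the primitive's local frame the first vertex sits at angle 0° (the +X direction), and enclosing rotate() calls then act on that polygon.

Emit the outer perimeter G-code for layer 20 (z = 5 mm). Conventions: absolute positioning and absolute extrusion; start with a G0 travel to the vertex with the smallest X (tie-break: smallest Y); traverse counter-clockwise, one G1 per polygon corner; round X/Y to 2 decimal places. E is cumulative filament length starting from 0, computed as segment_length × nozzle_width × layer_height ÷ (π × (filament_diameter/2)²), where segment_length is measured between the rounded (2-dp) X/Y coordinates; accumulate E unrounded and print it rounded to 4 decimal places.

G0 X2.00 Y3.50 Z5.00
G1 X2.27 Y2.50 E0.0162
G1 X3.00 Y1.77 E0.0324
G1 X4.00 Y1.50 E0.0487
G1 X5.00 Y1.77 E0.0649
G1 X5.73 Y2.50 E0.0811
G1 X6.00 Y3.50 E0.0973
G1 X5.82 Y4.18 E0.1083
G1 X5.25 Y4.33 E0.1176
G1 X4.33 Y5.25 E0.1380
G1 X4.29 Y5.42 E0.1407
G1 X4.00 Y5.50 E0.1454
G1 X3.00 Y5.23 E0.1617
G1 X2.27 Y4.50 E0.1778
G1 X2.00 Y3.50 E0.1941

At z = 5 mm: the cylinder: section is a regular 12-gon, circumradius r=8; the r=2.5 cylinder at (6.5, 6.5) contributes a regular 12-gon of circumradius 2.5; the cube at (5.5, 1) is absent (z outside [7.5, 11]); After the difference (first − rest): starting from the r=8 cylinder, the r=2.5 cylinder at (6.5, 6.5) partially overlaps it — only the 2.69 mm² overlap (of its 18.75 mm²) is removed, clipping the outline — 1 connected region; the r=2 cylinder at (4, 3.5) contributes a regular 12-gon of circumradius 2; Taking the intersection: the r=2 cylinder at (4, 3.5) partially overlaps that combined region; clipping to the common part keeps 11.33 mm² — 1 connected region. The outline is a single polygon with 14 vertices. Extrusion per mm of travel: 0.4 × 0.25 / (π × 1.425²) = 0.015675. Accumulating E over each segment gives final E = 0.1941.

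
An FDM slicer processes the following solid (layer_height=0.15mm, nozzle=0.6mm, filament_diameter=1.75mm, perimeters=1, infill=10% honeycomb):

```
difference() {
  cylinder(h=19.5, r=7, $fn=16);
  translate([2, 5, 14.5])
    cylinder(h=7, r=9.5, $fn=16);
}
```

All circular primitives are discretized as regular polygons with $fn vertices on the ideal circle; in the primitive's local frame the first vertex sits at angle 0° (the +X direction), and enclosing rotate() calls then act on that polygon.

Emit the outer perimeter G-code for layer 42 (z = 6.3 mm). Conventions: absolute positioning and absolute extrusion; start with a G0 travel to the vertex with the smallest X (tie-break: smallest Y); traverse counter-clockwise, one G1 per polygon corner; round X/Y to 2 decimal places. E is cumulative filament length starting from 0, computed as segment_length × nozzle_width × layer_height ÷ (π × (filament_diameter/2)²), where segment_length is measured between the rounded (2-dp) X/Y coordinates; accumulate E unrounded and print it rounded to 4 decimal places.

At z = 6.3 mm: the r=7 cylinder gives a regular 16-gon of circumradius 7 (constant along its height); the cylinder at (2, 5) is absent (z outside [14.5, 21.5]); Taking the first minus the rest: none of the subtracted shapes is present at this height, so the r=7 cylinder is unchanged — 1 connected region. The outline is a single polygon with 16 vertices. Extrusion per mm of travel: 0.6 × 0.15 / (π × 0.875²) = 0.037418. Accumulating E over each segment gives final E = 1.6355.

G0 X-7.00 Y0.00 Z6.30
G1 X-6.47 Y-2.68 E0.1022
G1 X-4.95 Y-4.95 E0.2044
G1 X-2.68 Y-6.47 E0.3067
G1 X0.00 Y-7.00 E0.4089
G1 X2.68 Y-6.47 E0.5111
G1 X4.95 Y-4.95 E0.6133
G1 X6.47 Y-2.68 E0.7156
G1 X7.00 Y0.00 E0.8178
G1 X6.47 Y2.68 E0.9200
G1 X4.95 Y4.95 E1.0222
G1 X2.68 Y6.47 E1.1244
G1 X0.00 Y7.00 E1.2267
G1 X-2.68 Y6.47 E1.3289
G1 X-4.95 Y4.95 E1.4311
G1 X-6.47 Y2.68 E1.5333
G1 X-7.00 Y0.00 E1.6355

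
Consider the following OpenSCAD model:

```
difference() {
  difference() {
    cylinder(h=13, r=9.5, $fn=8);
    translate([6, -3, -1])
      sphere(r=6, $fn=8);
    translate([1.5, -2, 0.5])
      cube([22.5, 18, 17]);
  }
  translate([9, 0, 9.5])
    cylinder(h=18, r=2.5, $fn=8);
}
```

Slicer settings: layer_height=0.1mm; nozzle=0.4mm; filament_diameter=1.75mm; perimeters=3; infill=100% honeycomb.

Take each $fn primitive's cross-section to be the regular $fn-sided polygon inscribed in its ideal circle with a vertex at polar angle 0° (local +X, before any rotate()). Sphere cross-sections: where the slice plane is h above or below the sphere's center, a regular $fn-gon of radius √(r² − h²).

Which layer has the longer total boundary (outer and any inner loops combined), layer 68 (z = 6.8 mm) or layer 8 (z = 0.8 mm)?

Layer 68 (z = 6.8): the r=9.5 cylinder gives a regular 8-gon of circumradius 9.5 (constant along its height) (perimeter = 2·8·9.500·sin(180°/8) = 58.17 mm); the sphere at (6, -3) is not intersected at this z (|z−center|=7.800 > r=6); the 22.5×18 cube at (1.5, -2) contributes its full rectangle (perimeter 81.00 mm); Taking the first minus the rest: starting from the r=9.5 cylinder, the 22.5×18 cube at (1.5, -2) partially overlaps it — only the 65.20 mm² overlap (of its 405.00 mm²) is removed, clipping the outline — boundary = 61.13 mm; the cylinder at (9, 0) is absent (z outside [9.5, 27.5]); Subtracting the remaining from the first: none of the subtracted shapes is present at this height, so that combined region is unchanged — boundary = 61.13 mm. So its perimeter = 61.13 mm. Layer 8 (z = 0.8): the cylinder: section is a regular 8-gon, circumradius r=9.5 (perimeter = 2·8·9.500·sin(180°/8) = 58.17 mm); the r=6 sphere at (6, -3) contributes a regular 8-gon of circumradius √(6²−1.8²) = 5.724 (perimeter = 2·8·5.724·sin(180°/8) = 35.05 mm); the cube at (1.5, -2) (footprint 22.5×18) is included at this height (perimeter 81.00 mm); Subtracting the remaining from the first: starting from the r=9.5 cylinder, the r=6 sphere at (6, -3) partially overlaps it — only the 65.43 mm² overlap (of its 92.66 mm²) is removed, clipping the outline; the 22.5×18 cube at (1.5, -2) partially overlaps it — only the 35.58 mm² overlap (of its 405.00 mm²) is removed, clipping the outline — boundary = 53.62 mm; the cylinder at (9, 0) does not reach this height (z outside [9.5, 27.5]); Subtracting the remaining from the first: none of the subtracted shapes is present at this height, so the result so far is unchanged — boundary = 53.62 mm. So its perimeter = 53.62 mm. Layer 68 is larger (61.13 vs 53.62 mm).

layer 68 (z = 6.8 mm)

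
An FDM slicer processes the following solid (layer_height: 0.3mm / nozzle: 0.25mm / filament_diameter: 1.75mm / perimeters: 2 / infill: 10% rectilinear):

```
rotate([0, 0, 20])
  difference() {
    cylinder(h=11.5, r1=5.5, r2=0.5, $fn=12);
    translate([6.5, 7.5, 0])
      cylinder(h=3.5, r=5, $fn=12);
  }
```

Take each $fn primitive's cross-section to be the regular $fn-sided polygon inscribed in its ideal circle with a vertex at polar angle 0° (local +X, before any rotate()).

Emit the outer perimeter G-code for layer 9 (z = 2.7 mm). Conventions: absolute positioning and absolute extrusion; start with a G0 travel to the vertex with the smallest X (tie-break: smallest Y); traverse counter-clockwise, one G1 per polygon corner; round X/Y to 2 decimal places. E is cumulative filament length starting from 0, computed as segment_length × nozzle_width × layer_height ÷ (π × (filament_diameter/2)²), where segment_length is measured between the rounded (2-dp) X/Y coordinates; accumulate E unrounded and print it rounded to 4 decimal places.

G0 X-4.26 Y0.75 Z2.70
G1 X-4.07 Y-1.48 E0.0698
G1 X-2.78 Y-3.31 E0.1396
G1 X-0.75 Y-4.26 E0.2095
G1 X1.48 Y-4.07 E0.2793
G1 X3.31 Y-2.78 E0.3491
G1 X4.26 Y-0.75 E0.4190
G1 X4.07 Y1.48 E0.4888
G1 X2.78 Y3.31 E0.5586
G1 X0.75 Y4.26 E0.6285
G1 X-1.48 Y4.07 E0.6982
G1 X-3.31 Y2.78 E0.7681
G1 X-4.26 Y0.75 E0.8379

At z = 2.7 mm: the cone contributes a regular 12-gon of circumradius 4.326 (interpolated between r1=5.5 and r2=0.5 at t=0.235); the cylinder at (6.5, 7.5): section is a regular 12-gon, circumradius r=5; Subtracting the remaining from the first: starting from the cone, the r=5 cylinder at (6.5, 7.5) misses the remaining region (no effect) — 1 connected region; (rotated 20° about Z; rotation is an isometry so areas/perimeters/island counts are preserved). The outline is a single polygon with 12 vertices. Extrusion per mm of travel: 0.25 × 0.3 / (π × 0.875²) = 0.031181. Accumulating E over each segment gives final E = 0.8379.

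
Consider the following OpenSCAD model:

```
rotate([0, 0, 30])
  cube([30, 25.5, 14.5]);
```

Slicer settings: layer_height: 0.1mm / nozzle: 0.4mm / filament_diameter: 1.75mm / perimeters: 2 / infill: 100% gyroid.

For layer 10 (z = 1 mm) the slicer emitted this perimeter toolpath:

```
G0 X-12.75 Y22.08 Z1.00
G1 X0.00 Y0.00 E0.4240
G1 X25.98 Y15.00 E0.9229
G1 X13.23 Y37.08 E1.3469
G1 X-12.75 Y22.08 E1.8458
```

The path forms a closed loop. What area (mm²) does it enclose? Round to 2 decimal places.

764.89 mm²

Apply the shoelace formula to the sequence of (X, Y) vertices; enclosed area = 764.89 mm².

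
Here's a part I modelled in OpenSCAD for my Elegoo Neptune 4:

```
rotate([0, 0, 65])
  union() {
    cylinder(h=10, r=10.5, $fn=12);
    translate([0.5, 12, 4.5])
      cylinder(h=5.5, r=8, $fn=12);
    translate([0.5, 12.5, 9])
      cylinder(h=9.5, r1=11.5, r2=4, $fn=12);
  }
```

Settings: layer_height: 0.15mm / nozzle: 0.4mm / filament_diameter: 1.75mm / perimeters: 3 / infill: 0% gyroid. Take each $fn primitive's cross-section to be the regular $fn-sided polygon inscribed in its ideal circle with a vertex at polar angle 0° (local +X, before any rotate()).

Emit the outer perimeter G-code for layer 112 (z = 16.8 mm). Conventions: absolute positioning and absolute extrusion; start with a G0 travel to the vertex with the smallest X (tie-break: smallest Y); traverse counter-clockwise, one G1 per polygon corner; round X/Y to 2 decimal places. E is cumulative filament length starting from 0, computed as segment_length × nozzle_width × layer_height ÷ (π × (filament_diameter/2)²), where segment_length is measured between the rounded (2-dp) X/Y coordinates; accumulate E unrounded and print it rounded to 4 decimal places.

G0 X-16.44 Y5.27 Z16.80
G1 X-15.49 Y2.67 E0.0691
G1 X-13.38 Y0.89 E0.1379
G1 X-10.65 Y0.41 E0.2071
G1 X-8.05 Y1.36 E0.2761
G1 X-6.28 Y3.48 E0.3450
G1 X-5.80 Y6.20 E0.4139
G1 X-6.74 Y8.80 E0.4829
G1 X-8.86 Y10.58 E0.5519
G1 X-11.58 Y11.06 E0.6208
G1 X-14.18 Y10.11 E0.6899
G1 X-15.96 Y7.99 E0.7589
G1 X-16.44 Y5.27 E0.8278

At z = 16.8 mm: the cylinder is absent (z outside [0, 10]); the cylinder at (0.5, 12) is absent (z outside [4.5, 10]); the cone at (0.5, 12.5) (r1=11.5→r2=4) has section circumradius 5.342 here — a regular 12-gon; Merging all regions: only the cone at (0.5, 12.5) is present, so the union is just that shape — 1 connected region; (whole slice rotated 65° about Z — lengths, areas and connectivity unchanged). The outline is a single polygon with 12 vertices. Extrusion per mm of travel: 0.4 × 0.15 / (π × 0.875²) = 0.024945. Accumulating E over each segment gives final E = 0.8278.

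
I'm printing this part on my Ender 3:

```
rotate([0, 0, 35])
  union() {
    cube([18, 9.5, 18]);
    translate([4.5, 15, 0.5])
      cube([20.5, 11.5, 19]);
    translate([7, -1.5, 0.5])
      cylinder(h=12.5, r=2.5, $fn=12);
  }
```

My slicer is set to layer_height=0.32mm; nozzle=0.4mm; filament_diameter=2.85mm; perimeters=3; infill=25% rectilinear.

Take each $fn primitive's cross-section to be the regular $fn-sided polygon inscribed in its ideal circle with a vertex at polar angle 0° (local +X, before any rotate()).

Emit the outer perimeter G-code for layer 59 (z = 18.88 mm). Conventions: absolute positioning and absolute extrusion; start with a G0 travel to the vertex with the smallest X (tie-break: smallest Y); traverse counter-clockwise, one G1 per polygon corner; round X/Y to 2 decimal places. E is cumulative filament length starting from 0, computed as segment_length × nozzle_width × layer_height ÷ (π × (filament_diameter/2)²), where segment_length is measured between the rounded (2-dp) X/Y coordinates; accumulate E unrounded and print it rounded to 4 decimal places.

At z = 18.88 mm: the cube is absent (z outside [0, 18]); the cube at (4.5, 15) is present — its section is the full 20.5×11.5 rectangle; the cylinder at (7, -1.5) is not intersected at this z (z outside [0.5, 13]); Combining (union): only the 20.5×11.5 cube at (4.5, 15) is present, so the union is just that shape — 1 connected region; (whole slice rotated 35° about Z — lengths, areas and connectivity unchanged). The outline is a single polygon with 4 vertices. Extrusion per mm of travel: 0.4 × 0.32 / (π × 1.425²) = 0.020065. Accumulating E over each segment gives final E = 1.2842.

G0 X-11.51 Y24.29 Z18.88
G1 X-4.92 Y14.87 E0.2307
G1 X11.88 Y26.63 E0.6421
G1 X5.28 Y36.05 E0.8729
G1 X-11.51 Y24.29 E1.2842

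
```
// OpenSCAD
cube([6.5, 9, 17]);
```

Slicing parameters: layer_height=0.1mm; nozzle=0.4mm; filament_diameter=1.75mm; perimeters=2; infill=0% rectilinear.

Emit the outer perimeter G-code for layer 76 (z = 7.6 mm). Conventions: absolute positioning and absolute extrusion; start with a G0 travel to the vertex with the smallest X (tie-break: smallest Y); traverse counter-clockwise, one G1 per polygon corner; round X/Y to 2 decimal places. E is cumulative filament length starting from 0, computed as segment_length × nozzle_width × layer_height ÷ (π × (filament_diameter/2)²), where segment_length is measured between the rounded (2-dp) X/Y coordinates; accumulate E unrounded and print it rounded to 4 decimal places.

G0 X0.00 Y0.00 Z7.60
G1 X6.50 Y0.00 E0.1081
G1 X6.50 Y9.00 E0.2578
G1 X0.00 Y9.00 E0.3659
G1 X0.00 Y0.00 E0.5155

At z = 7.6 mm: the 6.5×9 cube contributes its full rectangle. The outline is a single polygon with 4 vertices. Extrusion per mm of travel: 0.4 × 0.1 / (π × 0.875²) = 0.016630. Accumulating E over each segment gives final E = 0.5155.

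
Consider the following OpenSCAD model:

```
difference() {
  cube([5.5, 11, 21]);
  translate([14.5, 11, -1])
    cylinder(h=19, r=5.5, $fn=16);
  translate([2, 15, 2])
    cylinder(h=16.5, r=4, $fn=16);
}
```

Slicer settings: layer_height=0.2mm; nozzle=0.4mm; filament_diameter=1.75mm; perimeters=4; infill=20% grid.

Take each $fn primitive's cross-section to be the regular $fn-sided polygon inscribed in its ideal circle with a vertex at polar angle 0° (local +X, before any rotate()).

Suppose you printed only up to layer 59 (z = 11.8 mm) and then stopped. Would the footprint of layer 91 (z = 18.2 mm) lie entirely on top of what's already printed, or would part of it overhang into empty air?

entirely on top

Compare the two slices. At z = 11.8: the cube (footprint 5.5×11) is included at this height (area 60.50 mm²); the r=5.5 cylinder at (14.5, 11) contributes a regular 16-gon of circumradius 5.5 (area = (16/2)·5.500²·sin(360°/16) = 92.61 mm²); the r=4 cylinder at (2, 15) contributes a regular 16-gon of circumradius 4 (area = (16/2)·4.000²·sin(360°/16) = 48.98 mm²); Taking the first minus the rest: starting from the 5.5×11 cube (60.50 mm²), the r=5.5 cylinder at (14.5, 11) misses the remaining region (no effect); the r=4 cylinder at (2, 15) misses the remaining region (no effect) — area = 60.50 mm². At z = 18.2: the cube (footprint 5.5×11) is included at this height (area 60.50 mm²); the cylinder at (14.5, 11) is not intersected at this z (z outside [-1, 18]); the cylinder at (2, 15): section is a regular 16-gon, circumradius r=4 (area = (16/2)·4.000²·sin(360°/16) = 48.98 mm²); Subtracting the remaining from the first: starting from the 5.5×11 cube (60.50 mm²), the r=4 cylinder at (2, 15) misses the remaining region (no effect) — area = 60.50 mm². Checking containment: the cross-section at z = 18.2 is a subset of the cross-section at z = 11.8.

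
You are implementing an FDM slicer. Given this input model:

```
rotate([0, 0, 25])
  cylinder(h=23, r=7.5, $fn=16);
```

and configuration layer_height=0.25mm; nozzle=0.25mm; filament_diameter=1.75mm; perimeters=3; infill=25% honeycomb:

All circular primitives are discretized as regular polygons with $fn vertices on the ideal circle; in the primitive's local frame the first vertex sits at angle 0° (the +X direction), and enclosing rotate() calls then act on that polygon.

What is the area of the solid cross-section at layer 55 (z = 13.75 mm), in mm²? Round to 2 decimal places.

At z = 13.75 mm: the r=7.5 cylinder contributes a regular 16-gon of circumradius 7.5 (area = (16/2)·7.500²·sin(360°/16) = 172.21 mm²); (rotated 25° about Z; rotation is an isometry so areas/perimeters/island counts are preserved). Overall, the cross-section is a single solid region. Net area = 172.21 mm².

172.21 mm²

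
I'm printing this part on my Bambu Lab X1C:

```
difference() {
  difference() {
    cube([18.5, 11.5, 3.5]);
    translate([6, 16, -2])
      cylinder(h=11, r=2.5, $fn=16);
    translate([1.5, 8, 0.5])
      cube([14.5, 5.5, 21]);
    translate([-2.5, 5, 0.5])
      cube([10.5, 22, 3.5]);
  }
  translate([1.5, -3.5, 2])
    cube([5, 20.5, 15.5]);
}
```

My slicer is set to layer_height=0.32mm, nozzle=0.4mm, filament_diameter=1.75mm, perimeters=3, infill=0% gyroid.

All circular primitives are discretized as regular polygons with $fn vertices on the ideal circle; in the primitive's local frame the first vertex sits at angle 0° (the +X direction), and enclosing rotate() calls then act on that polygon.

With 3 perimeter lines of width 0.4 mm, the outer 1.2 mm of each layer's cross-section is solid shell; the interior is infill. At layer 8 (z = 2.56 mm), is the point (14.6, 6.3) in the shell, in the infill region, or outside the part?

infill

At z = 2.56 mm: the cube (footprint 18.5×11.5) is included at this height; the cylinder at (6, 16): section is a regular 16-gon, circumradius r=2.5; the cube at (1.5, 8) (footprint 14.5×5.5) is included at this height; the cube at (-2.5, 5) is present — its section is the full 10.5×22 rectangle; Taking the first minus the rest: starting from the 18.5×11.5 cube, the r=2.5 cylinder at (6, 16) misses the remaining region (no effect); the 14.5×5.5 cube at (1.5, 8) partially overlaps it — only the 50.75 mm² overlap (of its 79.75 mm²) is removed, clipping the outline; the 10.5×22 cube at (-2.5, 5) partially overlaps it — only the 29.25 mm² overlap (of its 231.00 mm²) is removed, clipping the outline — 1 connected region; the 5×20.5 cube at (1.5, -3.5) contributes its full rectangle; After the difference (first − rest): starting from the result so far, the 5×20.5 cube at (1.5, -3.5) partially overlaps it — only the 25.00 mm² overlap (of its 102.50 mm²) is removed, clipping the outline — 2 connected regions. Overall, the cross-section has 2 separate islands. The nearest boundary edge runs (8.00, 8.00)→(16.00, 8.00); distance from the point to it = 1.70 mm. (Shell/infill is judged within the island containing the point — the largest one.) The point is inside the cross-section and 1.70 mm from the nearest boundary — more than the 1.2 mm shell width (3 × 0.4), so it's in the infill interior.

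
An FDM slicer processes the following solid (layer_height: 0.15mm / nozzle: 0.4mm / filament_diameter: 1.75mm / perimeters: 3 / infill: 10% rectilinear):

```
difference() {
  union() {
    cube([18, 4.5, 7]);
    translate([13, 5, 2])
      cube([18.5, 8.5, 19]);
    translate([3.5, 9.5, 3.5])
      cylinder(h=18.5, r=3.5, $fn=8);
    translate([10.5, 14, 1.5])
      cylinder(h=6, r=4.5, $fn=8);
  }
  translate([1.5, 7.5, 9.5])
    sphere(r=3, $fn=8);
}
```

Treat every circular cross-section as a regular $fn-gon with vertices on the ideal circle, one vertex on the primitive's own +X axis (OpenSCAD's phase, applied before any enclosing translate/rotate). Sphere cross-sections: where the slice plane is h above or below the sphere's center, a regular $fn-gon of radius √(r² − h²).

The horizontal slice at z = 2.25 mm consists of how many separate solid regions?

At z = 2.25 mm: the cube is present — its section is the full 18×4.5 rectangle; the 18.5×8.5 cube at (13, 5) contributes its full rectangle; the cylinder at (3.5, 9.5) is not intersected at this z (z outside [3.5, 22]); the cylinder at (10.5, 14): section is a regular 8-gon, circumradius r=4.5; Merging all regions: the regions partially overlap (shared area 3.42 mm²), so overlapping operands fuse into one piece — 2 connected regions; the sphere at (1.5, 7.5) is absent (|z−center|=7.250 > r=3); After the difference (first − rest): none of the subtracted shapes is present at this height, so the result so far is unchanged — 2 connected regions. The result has 2 disconnected regions.

2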